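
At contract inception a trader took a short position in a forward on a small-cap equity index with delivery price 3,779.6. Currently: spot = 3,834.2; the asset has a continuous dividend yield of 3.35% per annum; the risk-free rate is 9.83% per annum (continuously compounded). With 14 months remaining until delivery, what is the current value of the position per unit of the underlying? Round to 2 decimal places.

-317.16

Current fair forward for the remaining 14 months: F = S·e^((r − q)·T), (r − q) = 0.0983 − 0.0335 = 0.0648
F = 3834.2 · e^(0.0648 × 14/12) = 3834.2 × 1.07853108 = 4135.3039
Value of long forward = (F − K)·e^(−rT) = (4135.3039 − 3779.6) · e^(−0.0983·14/12)
= 355.7039 × 0.89164845 = 317.16
Short position value = −(long value) = -317.16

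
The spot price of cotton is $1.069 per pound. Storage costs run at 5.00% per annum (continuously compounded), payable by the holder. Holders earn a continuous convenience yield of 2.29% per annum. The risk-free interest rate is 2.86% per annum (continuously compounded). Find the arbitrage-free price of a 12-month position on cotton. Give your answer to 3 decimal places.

$1.130 per pound

Net carry = r + u − y = 0.0286 + 0.0500 − 0.0229 = 0.0557
F = S·e^((r+u−y)T) = 1.069 · e^(0.0557 × 12/12) = 1.069 · e^0.055700
= 1.069 × 1.057280 = $1.130 per pound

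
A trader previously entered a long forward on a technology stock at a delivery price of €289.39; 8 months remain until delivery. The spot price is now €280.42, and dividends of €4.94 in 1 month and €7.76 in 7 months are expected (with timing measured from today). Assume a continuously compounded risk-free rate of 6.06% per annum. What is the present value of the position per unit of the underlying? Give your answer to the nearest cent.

-€9.92

PV(remaining dividends) I = 4.94·e^(−0.0606·1/12) + 7.76·e^(−0.0606·7/12) = 12.4056
Current forward F = (S − I)·e^(rT) = (280.42 − 12.4056)·e^(0.0606·8/12) = 268.0144 × 1.041227 = 279.0638
Value (long) = (F − K)·e^(−rT) = (279.0638 − 289.39) × 0.960405 = -9.9173
Value = -€9.92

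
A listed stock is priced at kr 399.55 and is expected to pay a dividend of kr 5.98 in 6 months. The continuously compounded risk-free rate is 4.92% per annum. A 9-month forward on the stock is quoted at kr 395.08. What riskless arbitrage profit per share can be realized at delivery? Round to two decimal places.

PV(dividends) I = 5.98·e^(−0.0492·6/12) = 5.8347
Fair forward F* = (S − I)·e^(rT) = (399.55 − 5.8347)·e^0.036900 = 393.7153 × 1.037589 = 408.5147
Market kr 395.08 < fair 408.5147: forward underpriced → reverse cash-and-carry (short the stock, invest proceeds at r, pay the dividends, go long the forward).
Profit at T = |F_mkt − F*| = |395.08 − 408.5147| = kr 13.43 per share

kr 13.43 per share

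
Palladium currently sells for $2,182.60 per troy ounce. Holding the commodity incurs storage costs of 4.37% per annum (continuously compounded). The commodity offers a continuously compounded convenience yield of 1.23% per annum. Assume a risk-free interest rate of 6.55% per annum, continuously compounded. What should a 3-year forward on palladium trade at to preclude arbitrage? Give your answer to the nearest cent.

$2,918.93 per troy ounce

Net carry = r + u − y = 0.0655 + 0.0437 − 0.0123 = 0.0969
F = S·e^((r+u−y)T) = 2182.60 · e^(0.0969 × 3) = 2182.60 · e^0.29070000
= 2182.60 × 1.33736331 = $2,918.93 per troy ounce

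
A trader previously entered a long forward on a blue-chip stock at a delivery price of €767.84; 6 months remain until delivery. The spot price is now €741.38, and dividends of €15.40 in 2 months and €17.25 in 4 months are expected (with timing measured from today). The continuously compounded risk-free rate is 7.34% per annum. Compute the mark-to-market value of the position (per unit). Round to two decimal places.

-€30.84

PV(remaining dividends) I = 15.40·e^(−0.0734·2/12) + 17.25·e^(−0.0734·4/12) = 32.0458
Current forward F = (S − I)·e^(rT) = (741.38 − 32.0458)·e^(0.0734·6/12) = 709.3342 × 1.037382 = 735.8505
Value (long) = (F − K)·e^(−rT) = (735.8505 − 767.84) × 0.963965 = -30.8368
Value = -€30.84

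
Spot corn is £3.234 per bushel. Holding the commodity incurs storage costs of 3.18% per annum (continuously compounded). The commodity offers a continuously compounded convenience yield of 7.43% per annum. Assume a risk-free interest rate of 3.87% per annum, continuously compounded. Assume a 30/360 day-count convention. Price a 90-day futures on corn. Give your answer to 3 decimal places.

Net carry = r + u − y = 0.0387 + 0.0318 − 0.0743 = -0.0038
F = S·e^((r+u−y)T) = 3.234 · e^(-0.0038 × 90/360) = 3.234 · e^-0.000950
= 3.234 × 0.999050 = £3.231 per bushel

£3.231 per bushel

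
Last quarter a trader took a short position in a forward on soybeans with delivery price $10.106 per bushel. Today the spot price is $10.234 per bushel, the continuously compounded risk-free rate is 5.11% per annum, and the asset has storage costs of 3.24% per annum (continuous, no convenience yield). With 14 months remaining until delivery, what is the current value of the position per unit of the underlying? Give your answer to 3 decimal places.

-$1.107 per bushel

Current fair forward for the remaining 14 months: F = S·e^((r + u)·T), (r + u) = 0.0511 + 0.0324 = 0.0835
F = 10.234 · e^(0.0835 × 14/12) = 10.234 × 1.102320 = 11.2811
Value of long forward = (F − K)·e^(−rT) = (11.2811 − 10.106) · e^(−0.0511·14/12)
= 1.1751 × 0.942126 = 1.107
Short position value = −(long value) = -$1.107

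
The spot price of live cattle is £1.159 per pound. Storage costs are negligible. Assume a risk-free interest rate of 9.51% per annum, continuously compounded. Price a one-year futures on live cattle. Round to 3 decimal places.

£1.275 per pound

F = S·e^(rT) = 1.159 · e^(0.0951 × 12/12) = 1.159 · e^0.095100
= 1.159 × 1.099769 = £1.275 per pound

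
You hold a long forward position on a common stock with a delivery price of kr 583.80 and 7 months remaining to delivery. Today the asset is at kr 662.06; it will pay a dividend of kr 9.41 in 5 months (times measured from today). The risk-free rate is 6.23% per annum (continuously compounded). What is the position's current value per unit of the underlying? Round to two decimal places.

kr 89.93

PV(remaining dividends) I = 9.41·e^(−0.0623·5/12) = 9.1689
Current forward F = (S − I)·e^(rT) = (662.06 − 9.1689)·e^(0.0623·7/12) = 652.8911 × 1.037010 = 677.0546
Value (long) = (F − K)·e^(−rT) = (677.0546 − 583.80) × 0.964311 = 89.9264
Value = kr 89.93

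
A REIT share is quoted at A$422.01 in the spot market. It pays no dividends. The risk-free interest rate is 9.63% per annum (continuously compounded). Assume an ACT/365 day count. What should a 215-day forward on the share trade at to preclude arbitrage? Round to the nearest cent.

A$446.64

F = S·e^(rT) = 422.01 · e^(0.0963 × 215/365)
= 422.01 · e^0.056725 = 422.01 × 1.058365
F = A$446.64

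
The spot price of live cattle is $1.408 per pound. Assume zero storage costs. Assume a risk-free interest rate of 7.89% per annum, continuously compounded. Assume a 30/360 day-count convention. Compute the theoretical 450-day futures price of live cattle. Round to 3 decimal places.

$1.554 per pound

F = S·e^(rT) = 1.408 · e^(0.0789 × 450/360) = 1.408 · e^0.098625
= 1.408 × 1.103652 = $1.554 per pound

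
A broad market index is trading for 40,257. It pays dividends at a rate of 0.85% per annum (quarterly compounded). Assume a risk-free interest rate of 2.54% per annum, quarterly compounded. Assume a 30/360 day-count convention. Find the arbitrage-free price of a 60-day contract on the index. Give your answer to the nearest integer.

F = S · (1+r/4)^(4T) / (1+q/4)^(4T)
= 40257 × 1.004229 / 1.001416 = 40257 × 1.002809
F = 40,370

40,370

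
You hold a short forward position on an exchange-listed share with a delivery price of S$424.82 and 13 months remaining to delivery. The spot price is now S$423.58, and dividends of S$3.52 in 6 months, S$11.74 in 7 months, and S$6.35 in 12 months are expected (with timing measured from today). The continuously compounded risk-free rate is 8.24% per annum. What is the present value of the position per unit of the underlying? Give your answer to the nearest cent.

PV(remaining dividends) I = 3.52·e^(−0.0824·6/12) + 11.74·e^(−0.0824·7/12) + 6.35·e^(−0.0824·12/12) = 20.4147
Current forward F = (S − I)·e^(rT) = (423.58 − 20.4147)·e^(0.0824·13/12) = 403.1653 × 1.093372 = 440.8097
Value (long) = (F − K)·e^(−rT) = (440.8097 − 424.82) × 0.914602 = 14.6242
Short position value = −(long value) = -S$14.62

-S$14.62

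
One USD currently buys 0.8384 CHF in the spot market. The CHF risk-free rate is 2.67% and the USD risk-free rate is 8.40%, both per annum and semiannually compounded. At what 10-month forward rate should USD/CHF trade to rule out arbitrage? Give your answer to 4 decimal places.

0.8003

By covered interest parity, F = S · (1+r_CHF/2)^(2T) / (1+r_USD/2)^(2T)
= 0.8384 × 1.022349 / 1.070975 = 0.8384 × 0.954597
F = 0.8003 CHF per USD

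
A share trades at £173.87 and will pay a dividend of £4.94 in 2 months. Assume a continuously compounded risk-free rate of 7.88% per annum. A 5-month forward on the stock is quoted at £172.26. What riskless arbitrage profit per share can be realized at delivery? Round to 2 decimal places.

PV(dividends) I = 4.94·e^(−0.0788·2/12) = 4.8755
Fair forward F* = (S − I)·e^(rT) = (173.87 − 4.8755)·e^0.032833 = 168.9945 × 1.033378 = 174.6352
Market £172.26 < fair 174.6352: forward underpriced → reverse cash-and-carry (short the stock, invest proceeds at r, pay the dividends, go long the forward).
Profit at T = |F_mkt − F*| = |172.26 − 174.6352| = £2.38 per share

£2.38 per share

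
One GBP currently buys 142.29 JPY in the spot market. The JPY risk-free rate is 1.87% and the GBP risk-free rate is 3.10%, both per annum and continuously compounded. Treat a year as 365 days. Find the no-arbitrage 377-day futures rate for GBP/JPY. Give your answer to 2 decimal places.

F = S·e^((r_JPY − r_GBP)T) = 142.29 · e^((0.0187 − 0.0310) × 377/365)
= 142.29 · e^-0.012704 = 142.29 × 0.987376
F = 140.49 JPY per GBP

140.49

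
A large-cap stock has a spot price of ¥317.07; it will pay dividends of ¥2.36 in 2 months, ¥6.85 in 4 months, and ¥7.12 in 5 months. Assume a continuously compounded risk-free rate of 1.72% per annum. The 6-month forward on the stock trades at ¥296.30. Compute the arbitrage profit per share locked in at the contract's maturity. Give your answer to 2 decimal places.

¥7.14 per share

PV(dividends) I = 2.36·e^(−0.0172·2/12) + 6.85·e^(−0.0172·4/12) + 7.12·e^(−0.0172·5/12) = 16.2332
Fair forward F* = (S − I)·e^(rT) = (317.07 − 16.2332)·e^0.008600 = 300.8368 × 1.008637 = 303.4351
Market ¥296.30 < fair 303.4351: forward underpriced → reverse cash-and-carry (short the stock, invest proceeds at r, pay the dividends, go long the forward).
Profit at T = |F_mkt − F*| = |296.30 − 303.4351| = ¥7.14 per share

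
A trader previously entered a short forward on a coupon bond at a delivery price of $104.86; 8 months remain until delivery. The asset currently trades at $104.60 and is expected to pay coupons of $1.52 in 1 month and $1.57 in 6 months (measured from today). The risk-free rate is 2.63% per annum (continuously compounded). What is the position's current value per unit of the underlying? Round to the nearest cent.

PV(remaining coupons) I = 1.52·e^(−0.0263·1/12) + 1.57·e^(−0.0263·6/12) = 3.0662
Current forward F = (S − I)·e^(rT) = (104.60 − 3.0662)·e^(0.0263·8/12) = 101.5338 × 1.017688 = 103.3297
Value (long) = (F − K)·e^(−rT) = (103.3297 − 104.86) × 0.982619 = -1.5037
Short position value = −(long value) = $1.50

$1.50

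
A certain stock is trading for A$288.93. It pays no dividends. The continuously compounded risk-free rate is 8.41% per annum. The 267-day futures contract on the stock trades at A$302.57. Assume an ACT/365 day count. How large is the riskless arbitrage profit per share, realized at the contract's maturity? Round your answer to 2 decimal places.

Fair futures: F* = S·e^(carry·T), with carry = r = 0.0841
F* = 288.93 · e^(0.0841 × 267/365) = 288.93 · e^0.061520 = 288.93 × 1.063452 = A$307.2632
Market A$302.57 < fair A$307.2632: forward underpriced → reverse cash-and-carry (short spot, go long the forward).
At maturity, profit = |F_mkt − F*| = |302.57 − 307.2632| = A$4.69 per share

A$4.69 per share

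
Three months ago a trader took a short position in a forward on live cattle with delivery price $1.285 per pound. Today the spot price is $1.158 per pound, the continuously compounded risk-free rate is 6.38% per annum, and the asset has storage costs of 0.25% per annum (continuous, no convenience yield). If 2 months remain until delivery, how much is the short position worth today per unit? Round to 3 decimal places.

$0.113 per pound

Current fair forward for the remaining 2 months: F = S·e^((r + u)·T), (r + u) = 0.0638 + 0.0025 = 0.0663
F = 1.158 · e^(0.0663 × 2/12) = 1.158 × 1.011111 = 1.1709
Value of long forward = (F − K)·e^(−rT) = (1.1709 − 1.285) · e^(−0.0638·2/12)
= -0.1141 × 0.989423 = -0.113
Short position value = −(long value) = $0.113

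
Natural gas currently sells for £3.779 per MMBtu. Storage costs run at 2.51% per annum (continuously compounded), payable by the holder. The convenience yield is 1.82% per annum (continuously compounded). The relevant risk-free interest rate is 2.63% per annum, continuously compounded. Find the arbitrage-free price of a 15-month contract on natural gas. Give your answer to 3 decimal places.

£3.939 per MMBtu

Net carry = r + u − y = 0.0263 + 0.0251 − 0.0182 = 0.0332
F = S·e^((r+u−y)T) = 3.779 · e^(0.0332 × 15/12) = 3.779 · e^0.041500
= 3.779 × 1.042373 = £3.939 per MMBtu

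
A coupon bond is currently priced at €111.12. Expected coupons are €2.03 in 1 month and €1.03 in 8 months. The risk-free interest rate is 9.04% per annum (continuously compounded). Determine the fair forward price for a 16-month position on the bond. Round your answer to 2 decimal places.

€121.99

PV(coupons) I = 2.03·e^(−0.0904·1/12) + 1.03·e^(−0.0904·8/12)
I = 2.0148 + 0.9698 = 2.9846
F = (S − I)·e^(rT) = (111.12 − 2.9846) · e^(0.0904·16/12)
= 108.1354 · e^0.120533 = 108.1354 × 1.128098 = €121.99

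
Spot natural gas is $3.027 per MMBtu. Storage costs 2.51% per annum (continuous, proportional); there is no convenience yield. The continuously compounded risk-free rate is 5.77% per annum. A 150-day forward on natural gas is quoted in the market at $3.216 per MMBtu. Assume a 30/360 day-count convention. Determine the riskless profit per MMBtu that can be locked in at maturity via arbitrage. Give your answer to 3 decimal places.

Fair forward: F* = S·e^(carry·T), with carry = (r + u) = 0.0577 + 0.0251 = 0.0828
F* = 3.027 · e^(0.0828 × 150/360) = 3.027 · e^0.034500 = 3.027 × 1.035102 = $3.1333
Market $3.216 > fair $3.1333: forward overpriced → cash-and-carry (buy spot, short the forward).
At maturity, profit = |F_mkt − F*| = |3.216 − 3.1333| = $0.083 per MMBtu

$0.083 per MMBtu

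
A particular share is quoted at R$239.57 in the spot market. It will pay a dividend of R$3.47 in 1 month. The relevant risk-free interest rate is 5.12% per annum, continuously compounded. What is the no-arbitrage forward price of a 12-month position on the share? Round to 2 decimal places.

R$248.52

PV(dividends) I = 3.47·e^(−0.0512·1/12)
I = 3.4552
F = (S − I)·e^(rT) = (239.57 − 3.4552) · e^(0.0512·12/12)
= 236.1148 · e^0.051200 = 236.1148 × 1.052533 = R$248.52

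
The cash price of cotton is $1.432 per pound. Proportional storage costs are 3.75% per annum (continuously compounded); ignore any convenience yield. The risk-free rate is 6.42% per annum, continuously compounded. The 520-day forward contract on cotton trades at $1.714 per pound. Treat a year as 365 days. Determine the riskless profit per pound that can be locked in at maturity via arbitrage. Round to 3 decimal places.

Fair forward: F* = S·e^(carry·T), with carry = (r + u) = 0.0642 + 0.0375 = 0.1017
F* = 1.432 · e^(0.1017 × 520/365) = 1.432 · e^0.144888 = 1.432 × 1.155910 = $1.6553
Market $1.714 > fair $1.6553: forward overpriced → cash-and-carry (buy spot, short the forward).
At maturity, profit = |F_mkt − F*| = |1.714 − 1.6553| = $0.059 per pound

$0.059 per pound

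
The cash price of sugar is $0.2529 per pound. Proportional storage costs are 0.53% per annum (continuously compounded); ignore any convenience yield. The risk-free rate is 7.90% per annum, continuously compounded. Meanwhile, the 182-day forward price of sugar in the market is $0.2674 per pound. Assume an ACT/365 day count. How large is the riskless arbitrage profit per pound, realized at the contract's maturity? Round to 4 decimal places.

Fair forward: F* = S·e^(carry·T), with carry = (r + u) = 0.0790 + 0.0053 = 0.0843
F* = 0.2529 · e^(0.0843 × 182/365) = 0.2529 · e^0.042035 = 0.2529 × 1.042931 = $0.2638
Market $0.2674 > fair $0.2638: forward overpriced → cash-and-carry (buy spot, short the forward).
At maturity, profit = |F_mkt − F*| = |0.2674 − 0.2638| = $0.0036 per pound

$0.0036 per pound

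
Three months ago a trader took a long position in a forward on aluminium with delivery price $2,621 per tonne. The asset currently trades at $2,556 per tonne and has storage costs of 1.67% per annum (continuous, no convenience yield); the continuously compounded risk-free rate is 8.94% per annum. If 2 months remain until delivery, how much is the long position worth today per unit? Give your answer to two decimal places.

-$19.11 per tonne

Current fair forward for the remaining 2 months: F = S·e^((r + u)·T), (r + u) = 0.0894 + 0.0167 = 0.1061
F = 2556 · e^(0.1061 × 2/12) = 2556 × 1.01784061 = 2601.6006
Value of long forward = (F − K)·e^(−rT) = (2601.6006 − 2621) · e^(−0.0894·2/12)
= -19.3994 × 0.98521046 = -19.11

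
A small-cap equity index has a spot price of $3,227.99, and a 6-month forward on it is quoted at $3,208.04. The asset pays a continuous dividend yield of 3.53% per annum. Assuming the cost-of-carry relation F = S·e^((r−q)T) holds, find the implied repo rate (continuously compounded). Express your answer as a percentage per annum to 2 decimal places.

From F = S·e^((r−q)T): (r − q) = ln(F/S)/T
ln(3208.04/3227.99) = ln(0.993820) = -0.006199
(r − q) = -0.006199 / (6/12) = -0.012398
r = ln(F/S)/T + q = -0.012398 + 0.0353 = 0.022902
r = 2.29%

2.29%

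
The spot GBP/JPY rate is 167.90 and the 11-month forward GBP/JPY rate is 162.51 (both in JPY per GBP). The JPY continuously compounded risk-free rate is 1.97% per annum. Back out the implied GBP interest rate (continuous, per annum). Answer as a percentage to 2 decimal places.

5.53%

F = S·e^((r_JPY − r_GBP)T) ⇒ r_GBP = r_JPY − ln(F/S)/T
ln(162.51/167.90) = -0.032629; /(11/12) = -0.035595
r_GBP = 0.0197 + 0.035595 = 0.055295
r_GBP = 5.53%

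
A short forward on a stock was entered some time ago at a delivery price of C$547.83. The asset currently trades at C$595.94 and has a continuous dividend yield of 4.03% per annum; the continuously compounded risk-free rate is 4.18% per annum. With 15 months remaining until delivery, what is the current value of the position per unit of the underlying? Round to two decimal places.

Current fair forward for the remaining 15 months: F = S·e^((r − q)·T), (r − q) = 0.0418 − 0.0403 = 0.0015
F = 595.94 · e^(0.0015 × 15/12) = 595.94 × 1.001877 = 597.0586
Value of long forward = (F − K)·e^(−rT) = (597.0586 − 547.83) · e^(−0.0418·15/12)
= 49.2286 × 0.949092 = 46.72
Short position value = −(long value) = -C$46.72

-C$46.72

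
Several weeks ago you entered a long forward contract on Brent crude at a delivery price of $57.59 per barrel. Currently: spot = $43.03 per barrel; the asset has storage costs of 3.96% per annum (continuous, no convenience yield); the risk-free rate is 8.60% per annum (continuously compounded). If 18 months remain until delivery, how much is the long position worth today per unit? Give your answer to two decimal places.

Current fair forward for the remaining 18 months: F = S·e^((r + u)·T), (r + u) = 0.0860 + 0.0396 = 0.1256
F = 43.03 · e^(0.1256 × 18/12) = 43.03 × 1.207316 = 51.9508
Value of long forward = (F − K)·e^(−rT) = (51.9508 − 57.59) · e^(−0.0860·18/12)
= -5.6392 × 0.878974 = -4.96

-$4.96 per barrel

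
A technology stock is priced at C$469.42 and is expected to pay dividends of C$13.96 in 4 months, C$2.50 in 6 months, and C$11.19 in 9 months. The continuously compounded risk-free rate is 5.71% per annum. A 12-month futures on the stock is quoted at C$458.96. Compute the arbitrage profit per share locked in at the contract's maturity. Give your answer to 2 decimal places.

PV(dividends) I = 13.96·e^(−0.0571·4/12) + 2.50·e^(−0.0571·6/12) + 11.19·e^(−0.0571·9/12) = 26.8473
Fair futures F* = (S − I)·e^(rT) = (469.42 − 26.8473)·e^0.057100 = 442.5727 × 1.058762 = 468.5792
Market C$458.96 < fair 468.5792: forward underpriced → reverse cash-and-carry (short the stock, invest proceeds at r, pay the dividends, go long the forward).
Profit at T = |F_mkt − F*| = |458.96 − 468.5792| = C$9.62 per share

C$9.62 per share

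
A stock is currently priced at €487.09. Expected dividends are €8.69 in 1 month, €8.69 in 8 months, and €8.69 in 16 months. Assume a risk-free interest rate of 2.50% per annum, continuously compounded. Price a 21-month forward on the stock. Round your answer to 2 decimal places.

€482.10

PV(dividends) I = 8.69·e^(−0.0250·1/12) + 8.69·e^(−0.0250·8/12) + 8.69·e^(−0.0250·16/12)
I = 8.6719 + 8.5464 + 8.4051 = 25.6234
F = (S − I)·e^(rT) = (487.09 − 25.6234) · e^(0.0250·21/12)
= 461.4666 · e^0.043750 = 461.4666 × 1.044721 = €482.10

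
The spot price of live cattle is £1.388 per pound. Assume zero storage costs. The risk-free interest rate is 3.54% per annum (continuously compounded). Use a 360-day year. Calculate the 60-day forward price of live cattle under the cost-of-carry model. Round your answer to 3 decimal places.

F = S·e^(rT) = 1.388 · e^(0.0354 × 60/360) = 1.388 · e^0.005900
= 1.388 × 1.005917 = £1.396 per pound

£1.396 per pound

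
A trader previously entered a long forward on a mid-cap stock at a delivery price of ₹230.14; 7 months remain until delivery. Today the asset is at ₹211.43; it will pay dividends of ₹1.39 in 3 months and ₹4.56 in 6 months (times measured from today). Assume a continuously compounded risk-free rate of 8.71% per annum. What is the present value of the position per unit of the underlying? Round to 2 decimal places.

-₹13.03

PV(remaining dividends) I = 1.39·e^(−0.0871·3/12) + 4.56·e^(−0.0871·6/12) = 5.7257
Current forward F = (S − I)·e^(rT) = (211.43 − 5.7257)·e^(0.0871·7/12) = 205.7043 × 1.052121 = 216.4258
Value (long) = (F − K)·e^(−rT) = (216.4258 − 230.14) × 0.950461 = -13.0348
Value = -₹13.03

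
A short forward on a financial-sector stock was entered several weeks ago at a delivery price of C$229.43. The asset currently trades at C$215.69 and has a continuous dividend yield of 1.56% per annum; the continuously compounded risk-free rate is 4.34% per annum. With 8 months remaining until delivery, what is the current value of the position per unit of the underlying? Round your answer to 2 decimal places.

Current fair forward for the remaining 8 months: F = S·e^((r − q)·T), (r − q) = 0.0434 − 0.0156 = 0.0278
F = 215.69 · e^(0.0278 × 8/12) = 215.69 × 1.018706 = 219.7247
Value of long forward = (F − K)·e^(−rT) = (219.7247 − 229.43) · e^(−0.0434·8/12)
= -9.7053 × 0.971481 = -9.43
Short position value = −(long value) = C$9.43

C$9.43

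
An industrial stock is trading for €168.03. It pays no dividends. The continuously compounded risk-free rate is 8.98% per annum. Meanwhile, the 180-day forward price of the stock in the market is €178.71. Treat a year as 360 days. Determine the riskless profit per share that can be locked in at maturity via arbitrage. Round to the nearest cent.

€2.96 per share

Fair forward: F* = S·e^(carry·T), with carry = r = 0.0898
F* = 168.03 · e^(0.0898 × 180/360) = 168.03 · e^0.044900 = 168.03 × 1.045923 = €175.7464
Market €178.71 > fair €175.7464: forward overpriced → cash-and-carry (buy spot, short the forward).
At maturity, profit = |F_mkt − F*| = |178.71 − 175.7464| = €2.96 per share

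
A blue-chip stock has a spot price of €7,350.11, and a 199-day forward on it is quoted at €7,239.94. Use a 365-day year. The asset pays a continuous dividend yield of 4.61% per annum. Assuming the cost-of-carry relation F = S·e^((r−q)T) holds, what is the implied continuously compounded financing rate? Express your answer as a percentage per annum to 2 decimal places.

1.84%

From F = S·e^((r−q)T): (r − q) = ln(F/S)/T
ln(7239.94/7350.11) = ln(0.985011) = -0.015102
(r − q) = -0.015102 / (199/365) = -0.027700
r = ln(F/S)/T + q = -0.027700 + 0.0461 = 0.018400
r = 1.84%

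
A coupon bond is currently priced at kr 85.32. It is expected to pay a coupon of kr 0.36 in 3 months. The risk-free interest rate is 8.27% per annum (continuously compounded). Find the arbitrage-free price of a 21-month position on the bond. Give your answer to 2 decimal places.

PV(coupons) I = 0.36·e^(−0.0827·3/12)
I = 0.3526
F = (S − I)·e^(rT) = (85.32 − 0.3526) · e^(0.0827·21/12)
= 84.9674 · e^0.144725 = 84.9674 × 1.155722 = kr 98.20

kr 98.20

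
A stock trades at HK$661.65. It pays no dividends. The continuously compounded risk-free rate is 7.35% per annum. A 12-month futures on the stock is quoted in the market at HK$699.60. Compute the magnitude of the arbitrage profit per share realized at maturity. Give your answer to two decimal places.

Fair futures: F* = S·e^(carry·T), with carry = r = 0.0735
F* = 661.65 · e^(0.0735 × 12/12) = 661.65 · e^0.073500 = 661.65 × 1.076269 = HK$712.1134
Market HK$699.60 < fair HK$712.1134: forward underpriced → reverse cash-and-carry (short spot, go long the forward).
At maturity, profit = |F_mkt − F*| = |699.60 − 712.1134| = HK$12.51 per share

HK$12.51 per share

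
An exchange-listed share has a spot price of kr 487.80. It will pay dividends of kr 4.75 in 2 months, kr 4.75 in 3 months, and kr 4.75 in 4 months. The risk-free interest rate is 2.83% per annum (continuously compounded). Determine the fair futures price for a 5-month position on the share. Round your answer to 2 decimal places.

kr 479.27

PV(dividends) I = 4.75·e^(−0.0283·2/12) + 4.75·e^(−0.0283·3/12) + 4.75·e^(−0.0283·4/12)
I = 4.7276 + 4.7165 + 4.7054 = 14.1495
F = (S − I)·e^(rT) = (487.80 − 14.1495) · e^(0.0283·5/12)
= 473.6505 · e^0.011792 = 473.6505 × 1.011862 = kr 479.27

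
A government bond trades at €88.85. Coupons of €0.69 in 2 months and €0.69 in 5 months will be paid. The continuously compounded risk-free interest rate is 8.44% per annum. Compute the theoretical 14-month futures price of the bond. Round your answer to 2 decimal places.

€96.56

PV(coupons) I = 0.69·e^(−0.0844·2/12) + 0.69·e^(−0.0844·5/12)
I = 0.6804 + 0.6662 = 1.3466
F = (S − I)·e^(rT) = (88.85 − 1.3466) · e^(0.0844·14/12)
= 87.5034 · e^0.098467 = 87.5034 × 1.103478 = €96.56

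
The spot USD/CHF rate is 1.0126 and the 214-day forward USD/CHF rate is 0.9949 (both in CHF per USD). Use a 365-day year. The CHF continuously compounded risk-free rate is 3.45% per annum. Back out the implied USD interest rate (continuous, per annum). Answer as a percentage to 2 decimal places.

F = S·e^((r_CHF − r_USD)T) ⇒ r_USD = r_CHF − ln(F/S)/T
ln(0.9949/1.0126) = -0.017634; /(214/365) = -0.030077
r_USD = 0.0345 + 0.030077 = 0.064577
r_USD = 6.46%

6.46%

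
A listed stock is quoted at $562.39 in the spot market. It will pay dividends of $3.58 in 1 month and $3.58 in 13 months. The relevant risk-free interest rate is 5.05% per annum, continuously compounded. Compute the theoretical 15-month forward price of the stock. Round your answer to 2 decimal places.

PV(dividends) I = 3.58·e^(−0.0505·1/12) + 3.58·e^(−0.0505·13/12)
I = 3.5650 + 3.3894 = 6.9544
F = (S − I)·e^(rT) = (562.39 − 6.9544) · e^(0.0505·15/12)
= 555.4356 · e^0.063125 = 555.4356 × 1.065160 = $591.63

$591.63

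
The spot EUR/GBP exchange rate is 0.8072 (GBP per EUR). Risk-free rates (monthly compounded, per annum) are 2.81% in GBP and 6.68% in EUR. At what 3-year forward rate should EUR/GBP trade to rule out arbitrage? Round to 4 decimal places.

By covered interest parity, F = S · (1+r_GBP/12)^(12T) / (1+r_EUR/12)^(12T)
= 0.8072 × 1.087848 / 1.221213 = 0.8072 × 0.890793
F = 0.7190 GBP per EUR

0.7190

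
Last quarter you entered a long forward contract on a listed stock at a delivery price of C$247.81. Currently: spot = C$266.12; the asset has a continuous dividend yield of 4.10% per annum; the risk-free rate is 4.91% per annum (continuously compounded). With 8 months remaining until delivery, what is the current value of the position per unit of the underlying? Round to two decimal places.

C$19.11

Current fair forward for the remaining 8 months: F = S·e^((r − q)·T), (r − q) = 0.0491 − 0.0410 = 0.0081
F = 266.12 · e^(0.0081 × 8/12) = 266.12 × 1.005415 = 267.5610
Value of long forward = (F − K)·e^(−rT) = (267.5610 − 247.81) · e^(−0.0491·8/12)
= 19.7510 × 0.967797 = 19.11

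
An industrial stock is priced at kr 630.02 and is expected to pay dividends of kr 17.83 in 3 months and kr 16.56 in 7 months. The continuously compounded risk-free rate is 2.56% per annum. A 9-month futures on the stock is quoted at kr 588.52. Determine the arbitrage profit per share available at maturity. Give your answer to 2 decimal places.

kr 19.02 per share

PV(dividends) I = 17.83·e^(−0.0256·3/12) + 16.56·e^(−0.0256·7/12) = 34.0308
Fair futures F* = (S − I)·e^(rT) = (630.02 − 34.0308)·e^0.019200 = 595.9892 × 1.019386 = 607.5430
Market kr 588.52 < fair 607.5430: forward underpriced → reverse cash-and-carry (short the stock, invest proceeds at r, pay the dividends, go long the forward).
Profit at T = |F_mkt − F*| = |588.52 − 607.5430| = kr 19.02 per share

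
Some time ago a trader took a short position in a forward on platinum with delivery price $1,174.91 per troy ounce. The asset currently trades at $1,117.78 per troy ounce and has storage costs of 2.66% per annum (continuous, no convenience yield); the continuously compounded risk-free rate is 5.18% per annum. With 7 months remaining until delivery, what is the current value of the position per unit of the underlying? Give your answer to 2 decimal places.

Current fair forward for the remaining 7 months: F = S·e^((r + u)·T), (r + u) = 0.0518 + 0.0266 = 0.0784
F = 1117.78 · e^(0.0784 × 7/12) = 1117.78 × 1.04679523 = 1170.0868
Value of long forward = (F − K)·e^(−rT) = (1170.0868 − 1174.91) · e^(−0.0518·7/12)
= -4.8232 × 0.97023529 = -4.68
Short position value = −(long value) = $4.68

$4.68 per troy ounce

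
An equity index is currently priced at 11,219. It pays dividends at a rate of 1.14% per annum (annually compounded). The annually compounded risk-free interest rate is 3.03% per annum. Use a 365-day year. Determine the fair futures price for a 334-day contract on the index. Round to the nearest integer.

F = S · (1+r)^T / (1+q)^T
= 11219 × 1.027691 / 1.010427 = 11219 × 1.017086
F = 11,411

11,411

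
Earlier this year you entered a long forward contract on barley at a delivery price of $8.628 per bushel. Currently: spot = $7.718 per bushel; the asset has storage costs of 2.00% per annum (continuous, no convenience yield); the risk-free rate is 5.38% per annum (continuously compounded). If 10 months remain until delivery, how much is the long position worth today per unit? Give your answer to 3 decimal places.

-$0.402 per bushel

Current fair forward for the remaining 10 months: F = S·e^((r + u)·T), (r + u) = 0.0538 + 0.0200 = 0.0738
F = 7.718 · e^(0.0738 × 10/12) = 7.718 × 1.063430 = 8.2076
Value of long forward = (F − K)·e^(−rT) = (8.2076 − 8.628) · e^(−0.0538·10/12)
= -0.4204 × 0.956157 = -0.402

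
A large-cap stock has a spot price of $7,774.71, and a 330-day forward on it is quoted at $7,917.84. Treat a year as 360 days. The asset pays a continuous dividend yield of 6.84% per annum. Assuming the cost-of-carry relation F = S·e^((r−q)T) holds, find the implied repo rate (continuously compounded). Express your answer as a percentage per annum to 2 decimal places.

8.83%

From F = S·e^((r−q)T): (r − q) = ln(F/S)/T
ln(7917.84/7774.71) = ln(1.018410) = 0.018243
(r − q) = 0.018243 / (330/360) = 0.019901
r = ln(F/S)/T + q = 0.019901 + 0.0684 = 0.088301
r = 8.83%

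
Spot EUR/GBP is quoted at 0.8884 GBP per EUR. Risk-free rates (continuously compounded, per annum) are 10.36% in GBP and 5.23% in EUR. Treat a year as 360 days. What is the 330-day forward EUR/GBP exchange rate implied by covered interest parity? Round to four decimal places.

0.9312

F = S·e^((r_GBP − r_EUR)T) = 0.8884 · e^((0.1036 − 0.0523) × 330/360)
= 0.8884 · e^0.047025 = 0.8884 × 1.048148
F = 0.9312 GBP per EUR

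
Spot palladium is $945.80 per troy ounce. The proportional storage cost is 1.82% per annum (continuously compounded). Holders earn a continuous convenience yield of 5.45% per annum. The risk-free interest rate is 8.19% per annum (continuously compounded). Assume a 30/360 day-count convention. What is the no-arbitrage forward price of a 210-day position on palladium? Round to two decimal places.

$971.30 per troy ounce

Net carry = r + u − y = 0.0819 + 0.0182 − 0.0545 = 0.0456
F = S·e^((r+u−y)T) = 945.80 · e^(0.0456 × 210/360) = 945.80 · e^0.026600
= 945.80 × 1.026957 = $971.30 per troy ounce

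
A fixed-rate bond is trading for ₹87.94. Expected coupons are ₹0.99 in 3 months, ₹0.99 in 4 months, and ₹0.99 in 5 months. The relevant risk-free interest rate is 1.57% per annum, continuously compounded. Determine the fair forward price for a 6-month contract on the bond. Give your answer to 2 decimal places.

₹85.66

PV(coupons) I = 0.99·e^(−0.0157·3/12) + 0.99·e^(−0.0157·4/12) + 0.99·e^(−0.0157·5/12)
I = 0.9861 + 0.9848 + 0.9835 = 2.9544
F = (S − I)·e^(rT) = (87.94 − 2.9544) · e^(0.0157·6/12)
= 84.9856 · e^0.007850 = 84.9856 × 1.007881 = ₹85.66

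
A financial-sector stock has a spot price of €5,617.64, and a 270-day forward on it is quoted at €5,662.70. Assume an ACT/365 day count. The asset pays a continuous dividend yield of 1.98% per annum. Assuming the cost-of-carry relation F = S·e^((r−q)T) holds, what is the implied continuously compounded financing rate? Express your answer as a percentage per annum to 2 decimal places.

From F = S·e^((r−q)T): (r − q) = ln(F/S)/T
ln(5662.70/5617.64) = ln(1.008021) = 0.007989
(r − q) = 0.007989 / (270/365) = 0.010800
r = ln(F/S)/T + q = 0.010800 + 0.0198 = 0.030600
r = 3.06%

3.06%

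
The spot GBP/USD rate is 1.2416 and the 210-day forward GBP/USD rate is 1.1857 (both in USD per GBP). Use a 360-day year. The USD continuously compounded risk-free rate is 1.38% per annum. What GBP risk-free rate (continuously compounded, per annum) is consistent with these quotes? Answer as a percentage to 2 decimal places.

F = S·e^((r_USD − r_GBP)T) ⇒ r_GBP = r_USD − ln(F/S)/T
ln(1.1857/1.2416) = -0.046068; /(210/360) = -0.078974
r_GBP = 0.0138 + 0.078974 = 0.092774
r_GBP = 9.28%

9.28%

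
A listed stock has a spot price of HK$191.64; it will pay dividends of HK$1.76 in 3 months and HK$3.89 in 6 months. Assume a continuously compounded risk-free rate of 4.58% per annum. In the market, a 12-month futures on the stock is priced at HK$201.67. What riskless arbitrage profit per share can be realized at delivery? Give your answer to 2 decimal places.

HK$6.85 per share

PV(dividends) I = 1.76·e^(−0.0458·3/12) + 3.89·e^(−0.0458·6/12) = 5.5419
Fair futures F* = (S − I)·e^(rT) = (191.64 − 5.5419)·e^0.045800 = 186.0981 × 1.046865 = 194.8196
Market HK$201.67 > fair 194.8196: forward overpriced → cash-and-carry (borrow at r, buy the stock and collect the dividends, short the forward).
Profit at T = |F_mkt − F*| = |201.67 − 194.8196| = HK$6.85 per share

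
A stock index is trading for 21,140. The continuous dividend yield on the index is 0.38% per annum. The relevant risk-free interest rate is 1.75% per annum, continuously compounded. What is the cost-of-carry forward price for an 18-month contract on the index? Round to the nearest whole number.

21,579

F = S·e^((r − q)T) = 21140 · e^((0.0175 − 0.0038) × 18/12)
= 21140 · e^0.020550 = 21140 × 1.020763
F = 21,579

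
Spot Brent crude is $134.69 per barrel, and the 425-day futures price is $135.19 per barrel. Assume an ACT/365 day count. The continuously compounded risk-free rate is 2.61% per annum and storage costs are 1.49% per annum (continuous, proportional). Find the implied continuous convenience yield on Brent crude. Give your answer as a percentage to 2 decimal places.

3.78%

F = S·e^((r+u−y)T) ⇒ (r+u−y) = ln(F/S)/T
ln(135.19/134.69) = 0.003705; /T ⇒ 0.003182
y = r + u − ln(F/S)/T = 0.0261 + 0.0149 − 0.003182 = 0.037818
y = 3.78%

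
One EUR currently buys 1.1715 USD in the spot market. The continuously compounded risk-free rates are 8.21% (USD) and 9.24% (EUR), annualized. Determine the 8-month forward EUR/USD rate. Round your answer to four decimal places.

F = S·e^((r_USD − r_EUR)T) = 1.1715 · e^((0.0821 − 0.0924) × 8/12)
= 1.1715 · e^-0.006867 = 1.1715 × 0.993157
F = 1.1635 USD per EUR

1.1635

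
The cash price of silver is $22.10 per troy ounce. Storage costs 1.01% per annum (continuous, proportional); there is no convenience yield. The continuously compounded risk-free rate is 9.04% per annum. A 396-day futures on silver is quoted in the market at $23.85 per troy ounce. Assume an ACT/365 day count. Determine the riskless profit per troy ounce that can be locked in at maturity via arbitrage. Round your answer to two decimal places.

$0.80 per troy ounce

Fair futures: F* = S·e^(carry·T), with carry = (r + u) = 0.0904 + 0.0101 = 0.1005
F* = 22.10 · e^(0.1005 × 396/365) = 22.10 · e^0.109036 = 22.10 × 1.115202 = $24.6460
Market $23.85 < fair $24.6460: forward underpriced → reverse cash-and-carry (short spot, go long the forward).
At maturity, profit = |F_mkt − F*| = |23.85 − 24.6460| = $0.80 per troy ounce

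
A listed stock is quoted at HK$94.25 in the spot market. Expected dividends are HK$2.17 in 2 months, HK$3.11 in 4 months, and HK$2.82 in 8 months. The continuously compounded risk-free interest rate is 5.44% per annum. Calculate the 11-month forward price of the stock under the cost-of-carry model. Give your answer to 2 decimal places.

PV(dividends) I = 2.17·e^(−0.0544·2/12) + 3.11·e^(−0.0544·4/12) + 2.82·e^(−0.0544·8/12)
I = 2.1504 + 3.0541 + 2.7196 = 7.9241
F = (S − I)·e^(rT) = (94.25 − 7.9241) · e^(0.0544·11/12)
= 86.3259 · e^0.049867 = 86.3259 × 1.051131 = HK$90.74

HK$90.74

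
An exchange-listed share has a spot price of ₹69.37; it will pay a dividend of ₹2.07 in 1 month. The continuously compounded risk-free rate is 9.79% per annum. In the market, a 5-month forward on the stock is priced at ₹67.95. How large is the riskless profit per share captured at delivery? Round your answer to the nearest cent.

PV(dividends) I = 2.07·e^(−0.0979·1/12) = 2.0532
Fair forward F* = (S − I)·e^(rT) = (69.37 − 2.0532)·e^0.040792 = 67.3168 × 1.041635 = 70.1195
Market ₹67.95 < fair 70.1195: forward underpriced → reverse cash-and-carry (short the stock, invest proceeds at r, pay the dividends, go long the forward).
Profit at T = |F_mkt − F*| = |67.95 − 70.1195| = ₹2.17 per share

₹2.17 per share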